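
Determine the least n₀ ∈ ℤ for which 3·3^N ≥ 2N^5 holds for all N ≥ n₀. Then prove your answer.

At N = 10: 177147 < 200000, so the inequality fails and n₀ ≥ 11. We prove 3·3^N ≥ 2N^5 for all N ≥ 11.
Base case (N = 11): 3·3^N = 531441 and 2N^5 = 322102, so 531441 ≥ 322102.
For the inductive step, assume it holds for an arbitrary i ≥ 11, so 3·3^i ≥ 2i^5.
Then 3·3^(i + 1) = 3·(3·3^i) ≥ 3·(2i^5).
Also, for i ≥ 11 we have 3·(2i^5) ≥ 2(i+1)^5, since 3 ≥ (1 + 1/i)^5 for all i ≥ 11.
Combining, 3·3^(i + 1) ≥ 2(i+1)^5.
This completes the induction.
Hence the smallest such n₀ is 11.

n₀ = 11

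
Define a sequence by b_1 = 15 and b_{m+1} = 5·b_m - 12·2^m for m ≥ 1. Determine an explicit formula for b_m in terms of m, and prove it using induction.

b_m = 2^(m + 2) + 7·5^(m - 1)

Computing the first terms: b_1 = 15, b_2 = 51, b_3 = 207. This suggests b_m = 2^(m + 2) + 7·5^(m - 1).
Base step (m = 1): the formula gives 15 = 15 = b_1.
Inductive step: suppose the statement holds for some i ≥ 1, so b_i = 2^(i + 2) + 7·5^(i - 1).
Then b_{i+1} = 5·b_i - 12·2^i = 5·(2^(i + 2) + 7·5^(i - 1)) - 12·2^i = 2^(i + 3) + 7·5^i = 2^((i+1) + 2) + 7·5^((i+1) - 1),
which is the claimed formula at m = i+1.
Hence, by induction on m, the claim holds for every m ≥ 1.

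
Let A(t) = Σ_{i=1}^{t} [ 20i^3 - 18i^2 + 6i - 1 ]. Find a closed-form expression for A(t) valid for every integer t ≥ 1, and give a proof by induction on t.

We claim A(t) = t(5t^3 + 4t^2 - t - 1) for all t ≥ 1.
Base case (t = 1): A(1) = 7, and the closed form gives 7. They agree.
For the inductive step, assume it holds for an arbitrary i ≥ 1, so A(i) = i(5i^3 + 4i^2 - i - 1).
Then A(i+1) = A(i) + (20i^3 + 42i^2 + 30i + 7) = (i(5i^3 + 4i^2 - i - 1)) + (20i^3 + 42i^2 + 30i + 7).
Simplifying, A(i+1) = (i + 1)(5i^3 + 19i^2 + 22i + 7) = (i+1)(5(i+1)^3 + 4(i+1)^2 - (i+1) - 1),
which is the closed form with t = i+1.
By induction, the statement is established for all t ≥ 1.

A(t) = t(5t^3 + 4t^2 - t - 1)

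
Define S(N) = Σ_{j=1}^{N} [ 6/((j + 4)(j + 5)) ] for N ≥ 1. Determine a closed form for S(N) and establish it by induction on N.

S(N) = 6N/(5(N + 5))

We claim S(N) = 6N/(5(N + 5)) for all N ≥ 1.
For the base case N = 1: S(1) = 1/5, and the closed form gives 1/5. They agree.
Inductive step: suppose the statement holds for some j ≥ 1, so S(j) = 6j/(5(j + 5)).
Then S(j+1) = S(j) + (6/((j + 5)(j + 6))) = (6j/(5(j + 5))) + (6/((j + 5)(j + 6))).
Simplifying, S(j+1) = 6(j + 1)/(5(j + 6)) = 6(j+1)/(5((j+1) + 5)),
which is the closed form with N = j+1.
By the principle of mathematical induction, the result holds for all N ≥ 1.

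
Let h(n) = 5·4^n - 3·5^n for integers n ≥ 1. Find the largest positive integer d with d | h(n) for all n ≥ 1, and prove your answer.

Computing the first values: h(1) = 5 and h(2) = 5; gcd(5, 5) = 5, so d ≤ 5.
We prove 5 | 5·4^n - 3·5^n for all n ≥ 1 by induction on n.
For the base case n = 1: h(1) = 5 = 5·(1), so 5 | h(1).
Suppose the result is true for n = j, i.e. 5 | h(j). Then
h(j+1) − 5·h(j) = (5·4^(j+1) - 3·5^(j+1)) − 5·(5·4^j - 3·5^j) = (5)·4^j·(4 − 5) = (-5)·4^j. Since 5 | h(j) by the inductive hypothesis, 5 | 5·h(j); and 5 | -5 since -5 = 5·-1. Therefore 5 | h(j+1).
By induction, the statement is established for all n ≥ 1.
Therefore the largest such d is 5.

d = 5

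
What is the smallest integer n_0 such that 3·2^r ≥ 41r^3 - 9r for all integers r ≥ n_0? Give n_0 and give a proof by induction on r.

At r = 15: 98304 < 138240, so the inequality fails and n_0 ≥ 16. We prove 3·2^r ≥ 41r^3 - 9r for all r ≥ 16.
Base step (r = 16): 3·2^r = 196608 and 41r^3 - 9r = 167792, so 196608 ≥ 167792.
Suppose the result is true for r = k, so 3·2^k ≥ 41k^3 - 9k.
Then 3·2^(k + 1) = 2·(3·2^k) ≥ 2·(41k^3 - 9k).
Also, for k ≥ 16 we have 2·(41k^3 - 9k) ≥ 41(k+1)^3 - 9(k+1), since 2·(41k^3 - 9k) − (41(k+1)^3 - 9(k+1)) = 41k^3 - 123k^2 - 132k - 32, which is nonnegative for all k ≥ 16.
Combining, 3·2^(k + 1) ≥ 41(k+1)^3 - 9(k+1).
By induction, the statement is established for all r ≥ 16.
Hence the smallest such n_0 is 16.

n_0 = 16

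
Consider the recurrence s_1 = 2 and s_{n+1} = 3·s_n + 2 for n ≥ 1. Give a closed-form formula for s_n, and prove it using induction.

Computing the first terms: s_1 = 2, s_2 = 8, s_3 = 26. This suggests s_n = 3^n - 1.
Base case (n = 1): the formula gives 2 = 2 = s_1.
Inductive step: assume the claim holds for n = j, so s_j = 3^j - 1.
Then s_{j+1} = 3·s_j + 2 = 3·(3^j - 1) + 2 = 3^(j + 1) - 1,
which is the claimed formula at n = j+1.
Hence, by induction on n, the claim holds for every n ≥ 1.

s_n = 3^n - 1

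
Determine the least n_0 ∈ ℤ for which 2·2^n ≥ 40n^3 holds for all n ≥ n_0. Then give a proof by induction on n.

n_0 = 17

At n = 16: 131072 < 163840, so the inequality fails and n_0 ≥ 17. We prove 2·2^n ≥ 40n^3 for all n ≥ 17.
Base case (n = 17): 2·2^n = 262144 and 40n^3 = 196520, so 262144 ≥ 196520.
For the inductive step, assume it holds for an arbitrary i ≥ 17, so 2·2^i ≥ 40i^3.
Then 2·2^(i + 1) = 2·(2·2^i) ≥ 2·(40i^3).
Also, for i ≥ 17 we have 2·(40i^3) ≥ 40(i+1)^3, since 2 ≥ (1 + 1/i)^3 for all i ≥ 17.
Combining, 2·2^(i + 1) ≥ 40(i+1)^3.
By induction, the statement is established for all n ≥ 17.
Hence the smallest such n_0 is 17.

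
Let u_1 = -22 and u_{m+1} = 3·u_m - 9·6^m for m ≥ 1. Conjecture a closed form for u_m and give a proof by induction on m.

Computing the first terms: u_1 = -22, u_2 = -120, u_3 = -684. This suggests u_m = -4·3^(m - 1) - 3·6^m.
Base case (m = 1): the formula gives -22 = -22 = u_1.
Inductive step: assume the claim holds for m = p, so u_p = -4·3^(p - 1) - 3·6^p.
Then u_{p+1} = 3·u_p - 9·6^p = 3·(-4·3^(p - 1) - 3·6^p) - 9·6^p = -4·3^p - 3·6^(p + 1) = -4·3^((p+1) - 1) - 3·6^(p+1),
which is the claimed formula at m = p+1.
By the principle of mathematical induction, the result holds for all m ≥ 1.

u_m = -4·3^(m - 1) - 3·6^m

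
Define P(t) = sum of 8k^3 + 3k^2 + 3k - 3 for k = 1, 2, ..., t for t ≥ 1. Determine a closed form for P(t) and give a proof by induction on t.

We claim P(t) = t(2t^3 + 5t^2 + 5t - 1) for all t ≥ 1.
When t = 1: P(1) = 11, and the closed form gives 11. They agree.
Inductive step: assume the claim holds for t = k, so P(k) = k(2k^3 + 5k^2 + 5k - 1).
Then P(k+1) = P(k) + (8k^3 + 27k^2 + 33k + 11) = (k(2k^3 + 5k^2 + 5k - 1)) + (8k^3 + 27k^2 + 33k + 11).
Simplifying, P(k+1) = (k + 1)(2k^3 + 11k^2 + 21k + 11) = (k+1)(2(k+1)^3 + 5(k+1)^2 + 5(k+1) - 1),
which is the closed form with t = k+1.
By induction, the statement is established for all t ≥ 1.

P(t) = t(2t^3 + 5t^2 + 5t - 1)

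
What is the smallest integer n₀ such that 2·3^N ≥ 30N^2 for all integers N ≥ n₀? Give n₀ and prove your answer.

At N = 5: 486 < 750, so the inequality fails and n₀ ≥ 6. We prove 2·3^N ≥ 30N^2 for all N ≥ 6.
For the base case N = 6: 2·3^N = 1458 and 30N^2 = 1080, so 1458 ≥ 1080.
Inductive step: suppose the statement holds for some j ≥ 6, so 2·3^j ≥ 30j^2.
Then 2·3^(j + 1) = 3·(2·3^j) ≥ 3·(30j^2).
Also, for j ≥ 6 we have 3·(30j^2) ≥ 30(j+1)^2, since 3 ≥ (1 + 1/j)^2 for all j ≥ 6.
Combining, 2·3^(j + 1) ≥ 30(j+1)^2.
This completes the induction.
Hence the smallest such n₀ is 6.

n₀ = 6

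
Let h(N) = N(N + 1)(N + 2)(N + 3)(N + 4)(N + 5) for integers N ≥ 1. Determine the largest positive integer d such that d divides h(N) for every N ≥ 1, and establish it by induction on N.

d = 720

Computing the first values: h(1) = 720 and h(2) = 5040; gcd(720, 5040) = 720, so d ≤ 720.
We prove 720 | N(N + 1)(N + 2)(N + 3)(N + 4)(N + 5) for all N ≥ 1 by induction on N.
For the base case N = 1: h(1) = 720 = 720·(1), so 720 | h(1).
For the inductive step, assume it holds for an arbitrary p ≥ 1, i.e. 720 | h(p). Then
h(p+1) − h(p) = (p+1)·(p+2)·(p+3)·(p+4)·(p+5)·(p+6) − p·(p+1)·(p+2)·(p+3)·(p+4)·(p+5) = (p+1)·(p+2)·(p+3)·(p+4)·(p+5)·[(p+6) − p] = 6·(p+1)·(p+2)·(p+3)·(p+4)·(p+5). The product of 5 consecutive integers is divisible by (5)! = 120, so h(p+1) − h(p) is divisible by 6·120 = 720. By the inductive hypothesis 720 | h(p), hence 720 | h(p+1).
This completes the induction.
Therefore the largest such d is 720.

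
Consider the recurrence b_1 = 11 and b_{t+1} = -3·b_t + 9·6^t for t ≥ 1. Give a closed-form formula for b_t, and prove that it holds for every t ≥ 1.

Computing the first terms: b_1 = 11, b_2 = 21, b_3 = 261. This suggests b_t = 5(-3)^(t - 1) + 6^t.
For the base case t = 1: the formula gives 11 = 11 = b_1.
Inductive step: suppose the statement holds for some r ≥ 1, so b_r = 5(-3)^(r - 1) + 6^r.
Then b_{r+1} = -3·b_r + 9·6^r = -3·(5(-3)^(r - 1) + 6^r) + 9·6^r = 5(-3)^r + 6^(r + 1) = 5(-3)^((r+1) - 1) + 6^(r+1),
which is the claimed formula at t = r+1.
By the principle of mathematical induction, the result holds for all t ≥ 1.

b_t = 5(-3)^(t - 1) + 6^t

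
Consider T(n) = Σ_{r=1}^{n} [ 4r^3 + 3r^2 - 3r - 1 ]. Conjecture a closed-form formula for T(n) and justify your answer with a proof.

We claim T(n) = n(n + 2)(n^2 + n - 1) for all n ≥ 1.
Base case (n = 1): T(1) = 3, and the closed form gives 3. They agree.
Inductive step: suppose the statement holds for some r ≥ 1, so T(r) = r(r^3 + 3r^2 + r - 2).
Then T(r+1) = T(r) + (4r^3 + 15r^2 + 15r + 3) = (r(r^3 + 3r^2 + r - 2)) + (4r^3 + 15r^2 + 15r + 3).
Simplifying, T(r+1) = (r + 1)(r + 3)(r^2 + 3r + 1) = (r+1)((r+1) + 2)((r+1)^2 + (r+1) - 1),
which is the closed form with n = r+1.
By the principle of mathematical induction, the result holds for all n ≥ 1.

T(n) = n(n + 2)(n^2 + n - 1)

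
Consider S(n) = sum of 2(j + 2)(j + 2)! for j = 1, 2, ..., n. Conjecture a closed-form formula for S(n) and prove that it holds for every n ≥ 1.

S(n) = 2(n + 3)! - 12

We claim S(n) = 2(n + 3)! - 12 for all n ≥ 1.
When n = 1: S(1) = 36, and the closed form gives 36. They agree.
Suppose the result is true for n = j, so S(j) = 2(j + 3)! - 12.
Then S(j+1) = S(j) + (2(j + 3)(j + 3)!) = (2(j + 3)! - 12) + (2(j + 3)(j + 3)!).
Simplifying, S(j+1) = 2((j+1) + 3)! - 12,
which is the closed form with n = j+1.
By induction, the statement is established for all n ≥ 1.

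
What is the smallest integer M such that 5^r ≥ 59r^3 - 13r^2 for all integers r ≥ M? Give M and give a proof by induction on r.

At r = 5: 3125 < 7050, so the inequality fails and M ≥ 6. We prove 5^r ≥ 59r^3 - 13r^2 for all r ≥ 6.
For the base case r = 6: 5^r = 15625 and 59r^3 - 13r^2 = 12276, so 15625 ≥ 12276.
Inductive step: suppose the statement holds for some j ≥ 6, so 5^j ≥ 59j^3 - 13j^2.
Then 5^(j + 1) = 5·(5^j) ≥ 5·(59j^3 - 13j^2).
Also, for j ≥ 6 we have 5·(59j^3 - 13j^2) ≥ 59(j+1)^3 - 13(j+1)^2, since 5·(59j^3 - 13j^2) − (59(j+1)^3 - 13(j+1)^2) = 236j^3 - 229j^2 - 151j - 46, which is nonnegative for all j ≥ 6.
Combining, 5^(j + 1) ≥ 59(j+1)^3 - 13(j+1)^2.
By induction, the statement is established for all r ≥ 6.
Hence the smallest such M is 6.

M = 6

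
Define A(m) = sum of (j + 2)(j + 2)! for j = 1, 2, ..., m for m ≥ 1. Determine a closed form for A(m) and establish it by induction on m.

We claim A(m) = (m + 3)! - 6 for all m ≥ 1.
Base step (m = 1): A(1) = 18, and the closed form gives 18. They agree.
Inductive step: suppose the statement holds for some j ≥ 1, so A(j) = (j + 3)! - 6.
Then A(j+1) = A(j) + ((j + 3)(j + 3)!) = ((j + 3)! - 6) + ((j + 3)(j + 3)!).
Simplifying, A(j+1) = ((j+1) + 3)! - 6,
which is the closed form with m = j+1.
Hence, by induction on m, the claim holds for every m ≥ 1.

A(m) = (m + 3)! - 6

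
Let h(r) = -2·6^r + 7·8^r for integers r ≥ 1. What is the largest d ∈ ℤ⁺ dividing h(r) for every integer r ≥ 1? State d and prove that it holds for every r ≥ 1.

Computing the first values: h(1) = 44 and h(2) = 376; gcd(44, 376) = 4, so d ≤ 4.
We prove 4 | -2·6^r + 7·8^r for all r ≥ 1 by induction on r.
Base step (r = 1): h(1) = 44 = 4·(11), so 4 | h(1).
For the inductive step, assume it holds for an arbitrary i ≥ 1, i.e. 4 | h(i). Then
h(i+1) − 8·h(i) = (-2·6^(i+1) + 7·8^(i+1)) − 8·(-2·6^i + 7·8^i) = (-2)·6^i·(6 − 8) = (4)·6^i. Since 4 | h(i) by the inductive hypothesis, 4 | 8·h(i); and 4 | 4 since 4 = 4·1. Therefore 4 | h(i+1).
Hence, by induction on r, the claim holds for every r ≥ 1.
Therefore the largest such d is 4.

d = 4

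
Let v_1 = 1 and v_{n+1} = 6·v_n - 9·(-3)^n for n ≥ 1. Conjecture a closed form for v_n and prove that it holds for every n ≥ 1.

Computing the first terms: v_1 = 1, v_2 = 33, v_3 = 117. This suggests v_n = (-3)^n + 4·6^(n - 1).
Base case (n = 1): the formula gives 1 = 1 = v_1.
For the inductive step, assume it holds for an arbitrary k ≥ 1, so v_k = (-3)^k + 4·6^(k - 1).
Then v_{k+1} = 6·v_k - 9·(-3)^k = 6·((-3)^k + 4·6^(k - 1)) - 9·(-3)^k = (-3)^(k + 1) + 4·6^k = (-3)^(k+1) + 4·6^((k+1) - 1),
which is the claimed formula at n = k+1.
This completes the induction.

v_n = (-3)^n + 4·6^(n - 1)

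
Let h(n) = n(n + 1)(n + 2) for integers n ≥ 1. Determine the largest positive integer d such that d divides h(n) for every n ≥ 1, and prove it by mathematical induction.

Computing the first values: h(1) = 6 and h(2) = 24; gcd(6, 24) = 6, so d ≤ 6.
We prove 6 | n(n + 1)(n + 2) for all n ≥ 1 by induction on n.
Base step (n = 1): h(1) = 6 = 6·(1), so 6 | h(1).
Suppose the result is true for n = m, i.e. 6 | h(m). Then
h(m+1) − h(m) = (m+1)·(m+2)·(m+3) − m·(m+1)·(m+2) = (m+1)·(m+2)·[(m+3) − m] = 3·(m+1)·(m+2). The product of 2 consecutive integers is divisible by (2)! = 2, so h(m+1) − h(m) is divisible by 3·2 = 6. By the inductive hypothesis 6 | h(m), hence 6 | h(m+1).
By the principle of mathematical induction, the result holds for all n ≥ 1.
Therefore the largest such d is 6.

d = 6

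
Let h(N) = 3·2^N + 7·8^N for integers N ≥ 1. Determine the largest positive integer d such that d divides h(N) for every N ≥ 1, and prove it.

d = 2

Computing the first values: h(1) = 62 and h(2) = 460; gcd(62, 460) = 2, so d ≤ 2.
We prove 2 | 3·2^N + 7·8^N for all N ≥ 1 by induction on N.
Base case (N = 1): h(1) = 62 = 2·(31), so 2 | h(1).
For the inductive step, assume it holds for an arbitrary p ≥ 1, i.e. 2 | h(p). Then
h(p+1) − 8·h(p) = (3·2^(p+1) + 7·8^(p+1)) − 8·(3·2^p + 7·8^p) = (3)·2^p·(2 − 8) = (-18)·2^p. Since 2 | h(p) by the inductive hypothesis, 2 | 8·h(p); and 2 | -18 since -18 = 2·-9. Therefore 2 | h(p+1).
Hence, by induction on N, the claim holds for every N ≥ 1.
Therefore the largest such d is 2.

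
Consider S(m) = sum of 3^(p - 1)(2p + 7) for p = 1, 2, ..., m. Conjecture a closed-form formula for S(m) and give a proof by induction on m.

S(m) = 3^m(m + 3) - 3

We claim S(m) = 3^m(m + 3) - 3 for all m ≥ 1.
Base step (m = 1): S(1) = 9, and the closed form gives 9. They agree.
Inductive step: suppose the statement holds for some p ≥ 1, so S(p) = 3^p(p + 3) - 3.
Then S(p+1) = S(p) + (3^p(2p + 9)) = (3^p(p + 3) - 3) + (3^p(2p + 9)).
Simplifying, S(p+1) = 3·3^p·p + 12·3^p - 3 = 3^(p+1)((p+1) + 3) - 3,
which is the closed form with m = p+1.
By induction, the statement is established for all m ≥ 1.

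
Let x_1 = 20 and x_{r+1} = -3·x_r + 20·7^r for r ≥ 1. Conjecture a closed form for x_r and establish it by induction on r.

Computing the first terms: x_1 = 20, x_2 = 80, x_3 = 740. This suggests x_r = -2(-3)^r + 2·7^r.
Base case (r = 1): the formula gives 20 = 20 = x_1.
Inductive step: suppose the statement holds for some i ≥ 1, so x_i = -2(-3)^i + 2·7^i.
Then x_{i+1} = -3·x_i + 20·7^i = -3·(-2(-3)^i + 2·7^i) + 20·7^i = -2(-3)^(i + 1) + 2·7^(i + 1),
which is the claimed formula at r = i+1.
By induction, the statement is established for all r ≥ 1.

x_r = -2(-3)^r + 2·7^r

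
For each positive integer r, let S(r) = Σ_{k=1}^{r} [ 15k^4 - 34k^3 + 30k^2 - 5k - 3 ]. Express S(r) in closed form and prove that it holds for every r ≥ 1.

We claim S(r) = r(3r^4 - r^3 - 2r^2 + 4r - 1) for all r ≥ 1.
Base step (r = 1): S(1) = 3, and the closed form gives 3. They agree.
For the inductive step, assume it holds for an arbitrary k ≥ 1, so S(k) = k(3k^4 - k^3 - 2k^2 + 4k - 1).
Then S(k+1) = S(k) + (15k^4 + 26k^3 + 18k^2 + 13k + 3) = (k(3k^4 - k^3 - 2k^2 + 4k - 1)) + (15k^4 + 26k^3 + 18k^2 + 13k + 3).
Simplifying, S(k+1) = (k + 1)(3k^4 + 11k^3 + 13k^2 + 9k + 3) = (k+1)(3(k+1)^4 - (k+1)^3 - 2(k+1)^2 + 4(k+1) - 1),
which is the closed form with r = k+1.
This completes the induction.

S(r) = r(3r^4 - r^3 - 2r^2 + 4r - 1)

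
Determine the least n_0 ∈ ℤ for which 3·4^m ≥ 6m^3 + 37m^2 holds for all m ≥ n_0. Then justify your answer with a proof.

At m = 4: 768 < 976, so the inequality fails and n_0 ≥ 5. We prove 3·4^m ≥ 6m^3 + 37m^2 for all m ≥ 5.
Base step (m = 5): 3·4^m = 3072 and 6m^3 + 37m^2 = 1675, so 3072 ≥ 1675.
Suppose the result is true for m = p, so 3·4^p ≥ 6p^3 + 37p^2.
Then 3·4^(p + 1) = 4·(3·4^p) ≥ 4·(6p^3 + 37p^2).
Also, for p ≥ 5 we have 4·(6p^3 + 37p^2) ≥ 6(p+1)^3 + 37(p+1)^2, since 4·(6p^3 + 37p^2) − (6(p+1)^3 + 37(p+1)^2) = 18p^3 + 93p^2 - 92p - 43, which is nonnegative for all p ≥ 5.
Combining, 3·4^(p + 1) ≥ 6(p+1)^3 + 37(p+1)^2.
By induction, the statement is established for all m ≥ 5.
Hence the smallest such n_0 is 5.

n_0 = 5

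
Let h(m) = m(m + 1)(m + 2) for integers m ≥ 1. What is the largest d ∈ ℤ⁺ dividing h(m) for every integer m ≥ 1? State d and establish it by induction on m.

d = 6

Computing the first values: h(1) = 6 and h(2) = 24; gcd(6, 24) = 6, so d ≤ 6.
We prove 6 | m(m + 1)(m + 2) for all m ≥ 1 by induction on m.
When m = 1: h(1) = 6 = 6·(1), so 6 | h(1).
For the inductive step, assume it holds for an arbitrary j ≥ 1, i.e. 6 | h(j). Then
h(j+1) − h(j) = (j+1)·(j+2)·(j+3) − j·(j+1)·(j+2) = (j+1)·(j+2)·[(j+3) − j] = 3·(j+1)·(j+2). The product of 2 consecutive integers is divisible by (2)! = 2, so h(j+1) − h(j) is divisible by 3·2 = 6. By the inductive hypothesis 6 | h(j), hence 6 | h(j+1).
This completes the induction.
Therefore the largest such d is 6.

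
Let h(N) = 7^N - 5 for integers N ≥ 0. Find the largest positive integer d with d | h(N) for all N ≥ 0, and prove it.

Computing the first values: h(0) = -4 and h(1) = 2; gcd(-4, 2) = 2, so d ≤ 2.
We prove 2 | 7^N - 5 for all N ≥ 0 by induction on N.
Base case (N = 0): h(0) = -4 = 2·(-2), so 2 | h(0).
Inductive step: assume the claim holds for N = m, i.e. 2 | h(m). Then
h(m+1) = 7^(m+1) - 5 = 7·(7^m - 5) + 30 = 7·h(m) + 30. The first term is divisible by 2 by the inductive hypothesis, and 30 is divisible by 2. Hence 2 | h(m+1).
By induction, the statement is established for all N ≥ 0.
Therefore the largest such d is 2.

d = 2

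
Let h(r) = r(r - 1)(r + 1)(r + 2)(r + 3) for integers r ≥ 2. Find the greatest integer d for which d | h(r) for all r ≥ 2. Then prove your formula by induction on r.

d = 120

Computing the first values: h(2) = 120 and h(3) = 720; gcd(120, 720) = 120, so d ≤ 120.
We prove 120 | r(r - 1)(r + 1)(r + 2)(r + 3) for all r ≥ 2 by induction on r.
Base case (r = 2): h(2) = 120 = 120·(1), so 120 | h(2).
Inductive step: suppose the statement holds for some i ≥ 2, i.e. 120 | h(i). Then
h(i+1) − h(i) = i·(i+1)·(i+2)·(i+3)·(i+4) − (i-1)·i·(i+1)·(i+2)·(i+3) = i·(i+1)·(i+2)·(i+3)·[(i+4) − (i-1)] = 5·i·(i+1)·(i+2)·(i+3). The product of 4 consecutive integers is divisible by (4)! = 24, so h(i+1) − h(i) is divisible by 5·24 = 120. By the inductive hypothesis 120 | h(i), hence 120 | h(i+1).
Hence, by induction on r, the claim holds for every r ≥ 2.
Therefore the largest such d is 120.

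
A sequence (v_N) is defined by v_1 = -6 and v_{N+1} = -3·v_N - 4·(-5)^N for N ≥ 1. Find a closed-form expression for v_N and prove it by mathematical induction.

Computing the first terms: v_1 = -6, v_2 = 38, v_3 = -214. This suggests v_N = 4(-3)^(N - 1) + 2(-5)^N.
For the base case N = 1: the formula gives -6 = -6 = v_1.
Inductive step: suppose the statement holds for some m ≥ 1, so v_m = 4(-3)^(m - 1) + 2(-5)^m.
Then v_{m+1} = -3·v_m - 4·(-5)^m = -3·(4(-3)^(m - 1) + 2(-5)^m) - 4·(-5)^m = 4(-3)^m + 2(-5)^(m + 1) = 4(-3)^((m+1) - 1) + 2(-5)^(m+1),
which is the claimed formula at N = m+1.
By the principle of mathematical induction, the result holds for all N ≥ 1.

v_N = 4(-3)^(N - 1) + 2(-5)^N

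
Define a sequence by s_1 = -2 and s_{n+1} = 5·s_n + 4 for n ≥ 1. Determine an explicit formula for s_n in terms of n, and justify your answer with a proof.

s_n = -5^(n - 1) - 1

Computing the first terms: s_1 = -2, s_2 = -6, s_3 = -26. This suggests s_n = -5^(n - 1) - 1.
When n = 1: the formula gives -2 = -2 = s_1.
Inductive step: assume the claim holds for n = r, so s_r = -5^(r - 1) - 1.
Then s_{r+1} = 5·s_r + 4 = 5·(-5^(r - 1) - 1) + 4 = -5^r - 1 = -5^((r+1) - 1) - 1,
which is the claimed formula at n = r+1.
By the principle of mathematical induction, the result holds for all n ≥ 1.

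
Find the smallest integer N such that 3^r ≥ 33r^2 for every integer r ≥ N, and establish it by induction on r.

N = 7

At r = 6: 729 < 1188, so the inequality fails and N ≥ 7. We prove 3^r ≥ 33r^2 for all r ≥ 7.
When r = 7: 3^r = 2187 and 33r^2 = 1617, so 2187 ≥ 1617.
For the inductive step, assume it holds for an arbitrary i ≥ 7, so 3^i ≥ 33i^2.
Then 3^(i + 1) = 3·(3^i) ≥ 3·(33i^2).
Also, for i ≥ 7 we have 3·(33i^2) ≥ 33(i+1)^2, since 3 ≥ (1 + 1/i)^2 for all i ≥ 7.
Combining, 3^(i + 1) ≥ 33(i+1)^2.
This completes the induction.
Hence the smallest such N is 7.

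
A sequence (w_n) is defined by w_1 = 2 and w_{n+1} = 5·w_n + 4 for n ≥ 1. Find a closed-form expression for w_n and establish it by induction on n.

Computing the first terms: w_1 = 2, w_2 = 14, w_3 = 74. This suggests w_n = 3·5^(n - 1) - 1.
Base step (n = 1): the formula gives 2 = 2 = w_1.
For the inductive step, assume it holds for an arbitrary j ≥ 1, so w_j = 3·5^(j - 1) - 1.
Then w_{j+1} = 5·w_j + 4 = 5·(3·5^(j - 1) - 1) + 4 = 3·5^j - 1 = 3·5^((j+1) - 1) - 1,
which is the claimed formula at n = j+1.
By the principle of mathematical induction, the result holds for all n ≥ 1.

w_n = 3·5^(n - 1) - 1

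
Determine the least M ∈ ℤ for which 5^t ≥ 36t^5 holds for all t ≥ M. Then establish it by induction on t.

M = 10

At t = 9: 1953125 < 2125764, so the inequality fails and M ≥ 10. We prove 5^t ≥ 36t^5 for all t ≥ 10.
For the base case t = 10: 5^t = 9765625 and 36t^5 = 3600000, so 9765625 ≥ 3600000.
For the inductive step, assume it holds for an arbitrary i ≥ 10, so 5^i ≥ 36i^5.
Then 5^(i + 1) = 5·(5^i) ≥ 5·(36i^5).
Also, for i ≥ 10 we have 5·(36i^5) ≥ 36(i+1)^5, since 5 ≥ (1 + 1/i)^5 for all i ≥ 10.
Combining, 5^(i + 1) ≥ 36(i+1)^5.
Hence, by induction on t, the claim holds for every t ≥ 10.
Hence the smallest such M is 10.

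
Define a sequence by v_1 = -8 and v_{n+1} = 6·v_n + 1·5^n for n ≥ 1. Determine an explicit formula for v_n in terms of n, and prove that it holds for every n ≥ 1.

v_n = -5^n - 3·6^(n - 1)

Computing the first terms: v_1 = -8, v_2 = -43, v_3 = -233. This suggests v_n = -5^n - 3·6^(n - 1).
Base step (n = 1): the formula gives -8 = -8 = v_1.
Inductive step: suppose the statement holds for some i ≥ 1, so v_i = -5^i - 3·6^(i - 1).
Then v_{i+1} = 6·v_i + 1·5^i = 6·(-5^i - 3·6^(i - 1)) + 1·5^i = -5^(i + 1) - 3·6^i = -5^(i+1) - 3·6^((i+1) - 1),
which is the claimed formula at n = i+1.
This completes the induction.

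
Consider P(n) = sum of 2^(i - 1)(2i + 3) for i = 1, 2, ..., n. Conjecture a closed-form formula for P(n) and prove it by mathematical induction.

We claim P(n) = 2^n(2n + 1) - 1 for all n ≥ 1.
Base step (n = 1): P(1) = 5, and the closed form gives 5. They agree.
Inductive step: assume the claim holds for n = i, so P(i) = 2^i(2i + 1) - 1.
Then P(i+1) = P(i) + (2^i(2i + 5)) = (2^i(2i + 1) - 1) + (2^i(2i + 5)).
Simplifying, P(i+1) = 4·2^i·i + 6·2^i - 1 = 2^(i+1)(2(i+1) + 1) - 1,
which is the closed form with n = i+1.
By the principle of mathematical induction, the result holds for all n ≥ 1.

P(n) = 2^n(2n + 1) - 1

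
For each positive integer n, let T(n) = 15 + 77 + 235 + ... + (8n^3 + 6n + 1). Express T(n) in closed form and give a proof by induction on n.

T(n) = n(2n^3 + 4n^2 + 5n + 4)

We claim T(n) = n(2n^3 + 4n^2 + 5n + 4) for all n ≥ 1.
Base step (n = 1): T(1) = 15, and the closed form gives 15. They agree.
For the inductive step, assume it holds for an arbitrary j ≥ 1, so T(j) = j(2j^3 + 4j^2 + 5j + 4).
Then T(j+1) = T(j) + (6j + 8(j + 1)^3 + 7) = (j(2j^3 + 4j^2 + 5j + 4)) + (6j + 8(j + 1)^3 + 7).
Simplifying, T(j+1) = (j + 1)(2j^3 + 10j^2 + 19j + 15) = (j+1)(2(j+1)^3 + 4(j+1)^2 + 5(j+1) + 4),
which is the closed form with n = j+1.
By the principle of mathematical induction, the result holds for all n ≥ 1.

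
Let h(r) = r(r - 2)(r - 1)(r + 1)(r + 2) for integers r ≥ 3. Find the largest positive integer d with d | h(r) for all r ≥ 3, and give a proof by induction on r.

d = 120

Computing the first values: h(3) = 120 and h(4) = 720; gcd(120, 720) = 120, so d ≤ 120.
We prove 120 | r(r - 2)(r - 1)(r + 1)(r + 2) for all r ≥ 3 by induction on r.
Base case (r = 3): h(3) = 120 = 120·(1), so 120 | h(3).
Suppose the result is true for r = k, i.e. 120 | h(k). Then
h(k+1) − h(k) = (k-1)·k·(k+1)·(k+2)·(k+3) − (k-2)·(k-1)·k·(k+1)·(k+2) = (k-1)·k·(k+1)·(k+2)·[(k+3) − (k-2)] = 5·(k-1)·k·(k+1)·(k+2). The product of 4 consecutive integers is divisible by (4)! = 24, so h(k+1) − h(k) is divisible by 5·24 = 120. By the inductive hypothesis 120 | h(k), hence 120 | h(k+1).
By the principle of mathematical induction, the result holds for all r ≥ 3.
Therefore the largest such d is 120.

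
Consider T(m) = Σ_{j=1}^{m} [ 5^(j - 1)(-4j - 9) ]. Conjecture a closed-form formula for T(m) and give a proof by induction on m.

We claim T(m) = -5^m(m + 2) + 2 for all m ≥ 1.
Base case (m = 1): T(1) = -13, and the closed form gives -13. They agree.
Inductive step: suppose the statement holds for some j ≥ 1, so T(j) = -5^j(j + 2) + 2.
Then T(j+1) = T(j) + (5^j(-4j - 13)) = (-5^j(j + 2) + 2) + (5^j(-4j - 13)).
Simplifying, T(j+1) = -5·5^j·j - 15·5^j + 2 = -5^(j+1)((j+1) + 2) + 2,
which is the closed form with m = j+1.
Hence, by induction on m, the claim holds for every m ≥ 1.

T(m) = -5^m(m + 2) + 2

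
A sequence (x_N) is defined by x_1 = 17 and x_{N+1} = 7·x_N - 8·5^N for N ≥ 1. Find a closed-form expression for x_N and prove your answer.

Computing the first terms: x_1 = 17, x_2 = 79, x_3 = 353. This suggests x_N = 4·5^N - 3·7^(N - 1).
Base case (N = 1): the formula gives 17 = 17 = x_1.
Inductive step: assume the claim holds for N = p, so x_p = 4·5^p - 3·7^(p - 1).
Then x_{p+1} = 7·x_p - 8·5^p = 7·(4·5^p - 3·7^(p - 1)) - 8·5^p = 4·5^(p + 1) - 3·7^p = 4·5^(p+1) - 3·7^((p+1) - 1),
which is the claimed formula at N = p+1.
By induction, the statement is established for all N ≥ 1.

x_N = 4·5^N - 3·7^(N - 1)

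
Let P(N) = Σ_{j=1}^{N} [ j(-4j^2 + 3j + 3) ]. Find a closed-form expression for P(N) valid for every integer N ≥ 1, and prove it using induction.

We claim P(N) = -N(N + 1)(N^2 - 2) for all N ≥ 1.
For the base case N = 1: P(1) = 2, and the closed form gives 2. They agree.
Inductive step: assume the claim holds for N = j, so P(j) = j(-j^3 - j^2 + 2j + 2).
Then P(j+1) = P(j) + ((j + 1)(3j - 4(j + 1)^2 + 6)) = (j(-j^3 - j^2 + 2j + 2)) + ((j + 1)(3j - 4(j + 1)^2 + 6)).
Simplifying, P(j+1) = -(j + 1)(j + 2)(j^2 + 2j - 1) = -(j+1)((j+1) + 1)((j+1)^2 - 2),
which is the closed form with N = j+1.
Hence, by induction on N, the claim holds for every N ≥ 1.

P(N) = -N(N + 1)(N^2 - 2)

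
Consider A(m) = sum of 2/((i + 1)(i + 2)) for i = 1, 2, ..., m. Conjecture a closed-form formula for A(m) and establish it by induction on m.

A(m) = m/(m + 2)

We claim A(m) = m/(m + 2) for all m ≥ 1.
Base case (m = 1): A(1) = 1/3, and the closed form gives 1/3. They agree.
For the inductive step, assume it holds for an arbitrary i ≥ 1, so A(i) = i/(i + 2).
Then A(i+1) = A(i) + (2/((i + 2)(i + 3))) = (i/(i + 2)) + (2/((i + 2)(i + 3))).
Simplifying, A(i+1) = (i + 1)/(i + 3) = (i+1)/((i+1) + 2),
which is the closed form with m = i+1.
By induction, the statement is established for all m ≥ 1.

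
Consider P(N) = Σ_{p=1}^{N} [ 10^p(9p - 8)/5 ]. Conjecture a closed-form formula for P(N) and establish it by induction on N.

P(N) = 2·10^N(N - 1) + 2

We claim P(N) = 2·10^N(N - 1) + 2 for all N ≥ 1.
When N = 1: P(1) = 2, and the closed form gives 2. They agree.
Inductive step: assume the claim holds for N = p, so P(p) = 2·10^p(p - 1) + 2.
Then P(p+1) = P(p) + (10^p(18p + 2)) = (2·10^p(p - 1) + 2) + (10^p(18p + 2)).
Simplifying, P(p+1) = 20·10^p·p + 2 = 2·10^(p+1)((p+1) - 1) + 2,
which is the closed form with N = p+1.
By induction, the statement is established for all N ≥ 1.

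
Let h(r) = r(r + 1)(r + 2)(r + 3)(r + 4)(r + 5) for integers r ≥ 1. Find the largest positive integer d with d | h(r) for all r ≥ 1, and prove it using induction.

d = 720

Computing the first values: h(1) = 720 and h(2) = 5040; gcd(720, 5040) = 720, so d ≤ 720.
We prove 720 | r(r + 1)(r + 2)(r + 3)(r + 4)(r + 5) for all r ≥ 1 by induction on r.
For the base case r = 1: h(1) = 720 = 720·(1), so 720 | h(1).
Inductive step: assume the claim holds for r = i, i.e. 720 | h(i). Then
h(i+1) − h(i) = (i+1)·(i+2)·(i+3)·(i+4)·(i+5)·(i+6) − i·(i+1)·(i+2)·(i+3)·(i+4)·(i+5) = (i+1)·(i+2)·(i+3)·(i+4)·(i+5)·[(i+6) − i] = 6·(i+1)·(i+2)·(i+3)·(i+4)·(i+5). The product of 5 consecutive integers is divisible by (5)! = 120, so h(i+1) − h(i) is divisible by 6·120 = 720. By the inductive hypothesis 720 | h(i), hence 720 | h(i+1).
Hence, by induction on r, the claim holds for every r ≥ 1.
Therefore the largest such d is 720.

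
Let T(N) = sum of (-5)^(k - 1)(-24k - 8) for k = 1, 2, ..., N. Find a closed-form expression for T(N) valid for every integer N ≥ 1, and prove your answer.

T(N) = 2(-5)^N(2N + 1) - 2

We claim T(N) = 2(-5)^N(2N + 1) - 2 for all N ≥ 1.
For the base case N = 1: T(1) = -32, and the closed form gives -32. They agree.
Inductive step: assume the claim holds for N = k, so T(k) = 2(-5)^k(2k + 1) - 2.
Then T(k+1) = T(k) + ((-5)^k(-24k - 32)) = (2(-5)^k(2k + 1) - 2) + ((-5)^k(-24k - 32)).
Simplifying, T(k+1) = -20(-5)^k·k - 30(-5)^k - 2 = 2(-5)^(k+1)(2(k+1) + 1) - 2,
which is the closed form with N = k+1.
Hence, by induction on N, the claim holds for every N ≥ 1.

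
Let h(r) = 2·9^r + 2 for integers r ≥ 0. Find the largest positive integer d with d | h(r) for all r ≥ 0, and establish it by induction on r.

d = 4

Computing the first values: h(0) = 4 and h(1) = 20; gcd(4, 20) = 4, so d ≤ 4.
We prove 4 | 2·9^r + 2 for all r ≥ 0 by induction on r.
Base step (r = 0): h(0) = 4 = 4·(1), so 4 | h(0).
Inductive step: assume the claim holds for r = i, i.e. 4 | h(i). Then
h(i+1) = 2·9^(i+1) + 2 = 9·(2·9^i + 2) - 16 = 9·h(i) - 16. The first term is divisible by 4 by the inductive hypothesis, and -16 is divisible by 4. Hence 4 | h(i+1).
Hence, by induction on r, the claim holds for every r ≥ 0.
Therefore the largest such d is 4.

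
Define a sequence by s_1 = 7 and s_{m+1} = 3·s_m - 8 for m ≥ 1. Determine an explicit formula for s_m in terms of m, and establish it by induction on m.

s_m = 3^m + 4

Computing the first terms: s_1 = 7, s_2 = 13, s_3 = 31. This suggests s_m = 3^m + 4.
Base step (m = 1): the formula gives 7 = 7 = s_1.
Inductive step: suppose the statement holds for some r ≥ 1, so s_r = 3^r + 4.
Then s_{r+1} = 3·s_r - 8 = 3·(3^r + 4) - 8 = 3^(r + 1) + 4,
which is the claimed formula at m = r+1.
This completes the induction.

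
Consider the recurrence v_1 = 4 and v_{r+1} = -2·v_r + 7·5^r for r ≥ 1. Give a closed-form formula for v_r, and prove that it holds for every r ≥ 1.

Computing the first terms: v_1 = 4, v_2 = 27, v_3 = 121. This suggests v_r = -(-2)^(r - 1) + 5^r.
Base case (r = 1): the formula gives 4 = 4 = v_1.
Suppose the result is true for r = m, so v_m = -(-2)^(m - 1) + 5^m.
Then v_{m+1} = -2·v_m + 7·5^m = -2·(-(-2)^(m - 1) + 5^m) + 7·5^m = -(-2)^m + 5^(m + 1) = -(-2)^((m+1) - 1) + 5^(m+1),
which is the claimed formula at r = m+1.
By the principle of mathematical induction, the result holds for all r ≥ 1.

v_r = -(-2)^(r - 1) + 5^r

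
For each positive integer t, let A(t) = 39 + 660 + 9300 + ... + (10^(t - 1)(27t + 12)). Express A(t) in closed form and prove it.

A(t) = 10^t(3t + 1) - 1

We claim A(t) = 10^t(3t + 1) - 1 for all t ≥ 1.
Base step (t = 1): A(1) = 39, and the closed form gives 39. They agree.
For the inductive step, assume it holds for an arbitrary p ≥ 1, so A(p) = 10^p(3p + 1) - 1.
Then A(p+1) = A(p) + (10^p(27p + 39)) = (10^p(3p + 1) - 1) + (10^p(27p + 39)).
Simplifying, A(p+1) = 30·10^p·p + 40·10^p - 1 = 10^(p+1)(3(p+1) + 1) - 1,
which is the closed form with t = p+1.
By the principle of mathematical induction, the result holds for all t ≥ 1.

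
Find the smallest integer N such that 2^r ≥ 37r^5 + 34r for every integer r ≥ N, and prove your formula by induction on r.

N = 30

At r = 29: 536870912 < 758913499, so the inequality fails and N ≥ 30. We prove 2^r ≥ 37r^5 + 34r for all r ≥ 30.
Base step (r = 30): 2^r = 1073741824 and 37r^5 + 34r = 899101020, so 1073741824 ≥ 899101020.
For the inductive step, assume it holds for an arbitrary k ≥ 30, so 2^k ≥ 37k^5 + 34k.
Then 2^(k + 1) = 2·(2^k) ≥ 2·(37k^5 + 34k).
Also, for k ≥ 30 we have 2·(37k^5 + 34k) ≥ 37(k+1)^5 + 34(k+1), since 2·(37k^5 + 34k) − (37(k+1)^5 + 34(k+1)) = 37k^5 - 185k^4 - 370k^3 - 370k^2 - 151k - 71, which is nonnegative for all k ≥ 30.
Combining, 2^(k + 1) ≥ 37(k+1)^5 + 34(k+1).
By induction, the statement is established for all r ≥ 30.
Hence the smallest such N is 30.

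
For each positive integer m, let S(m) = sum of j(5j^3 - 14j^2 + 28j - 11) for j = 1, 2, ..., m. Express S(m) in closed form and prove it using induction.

We claim S(m) = m(m + 1)(m^3 - 2m^2 + 6m - 1) for all m ≥ 1.
Base case (m = 1): S(1) = 8, and the closed form gives 8. They agree.
Inductive step: suppose the statement holds for some j ≥ 1, so S(j) = j(j^4 - j^3 + 4j^2 + 5j - 1).
Then S(j+1) = S(j) + (5j^4 + 6j^3 + 16j^2 + 23j + 8) = (j(j^4 - j^3 + 4j^2 + 5j - 1)) + (5j^4 + 6j^3 + 16j^2 + 23j + 8).
Simplifying, S(j+1) = (j + 1)(j + 2)(j^3 + j^2 + 5j + 4) = (j+1)((j+1) + 1)((j+1)^3 - 2(j+1)^2 + 6(j+1) - 1),
which is the closed form with m = j+1.
By the principle of mathematical induction, the result holds for all m ≥ 1.

S(m) = m(m + 1)(m^3 - 2m^2 + 6m - 1)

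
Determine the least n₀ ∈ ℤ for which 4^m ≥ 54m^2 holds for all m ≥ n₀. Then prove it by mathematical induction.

At m = 5: 1024 < 1350, so the inequality fails and n₀ ≥ 6. We prove 4^m ≥ 54m^2 for all m ≥ 6.
When m = 6: 4^m = 4096 and 54m^2 = 1944, so 4096 ≥ 1944.
For the inductive step, assume it holds for an arbitrary p ≥ 6, so 4^p ≥ 54p^2.
Then 4^(p + 1) = 4·(4^p) ≥ 4·(54p^2).
Also, for p ≥ 6 we have 4·(54p^2) ≥ 54(p+1)^2, since 4 ≥ (1 + 1/p)^2 for all p ≥ 6.
Combining, 4^(p + 1) ≥ 54(p+1)^2.
By induction, the statement is established for all m ≥ 6.
Hence the smallest such n₀ is 6.

n₀ = 6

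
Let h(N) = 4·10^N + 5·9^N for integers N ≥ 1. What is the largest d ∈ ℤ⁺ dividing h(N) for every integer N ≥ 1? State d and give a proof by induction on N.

d = 5

Computing the first values: h(1) = 85 and h(2) = 805; gcd(85, 805) = 5, so d ≤ 5.
We prove 5 | 4·10^N + 5·9^N for all N ≥ 1 by induction on N.
Base step (N = 1): h(1) = 85 = 5·(17), so 5 | h(1).
For the inductive step, assume it holds for an arbitrary r ≥ 1, i.e. 5 | h(r). Then
h(r+1) − 10·h(r) = (4·10^(r+1) + 5·9^(r+1)) − 10·(4·10^r + 5·9^r) = (5)·9^r·(9 − 10) = (-5)·9^r. Since 5 | h(r) by the inductive hypothesis, 5 | 10·h(r); and 5 | -5 since -5 = 5·-1. Therefore 5 | h(r+1).
By induction, the statement is established for all N ≥ 1.
Therefore the largest such d is 5.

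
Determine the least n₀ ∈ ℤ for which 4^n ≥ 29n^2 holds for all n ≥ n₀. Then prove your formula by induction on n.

n₀ = 5

At n = 4: 256 < 464, so the inequality fails and n₀ ≥ 5. We prove 4^n ≥ 29n^2 for all n ≥ 5.
For the base case n = 5: 4^n = 1024 and 29n^2 = 725, so 1024 ≥ 725.
For the inductive step, assume it holds for an arbitrary i ≥ 5, so 4^i ≥ 29i^2.
Then 4^(i + 1) = 4·(4^i) ≥ 4·(29i^2).
Also, for i ≥ 5 we have 4·(29i^2) ≥ 29(i+1)^2, since 4 ≥ (1 + 1/i)^2 for all i ≥ 5.
Combining, 4^(i + 1) ≥ 29(i+1)^2.
By induction, the statement is established for all n ≥ 5.
Hence the smallest such n₀ is 5.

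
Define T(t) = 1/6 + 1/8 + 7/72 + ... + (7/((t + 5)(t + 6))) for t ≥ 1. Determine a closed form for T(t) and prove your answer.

We claim T(t) = 7t/(6(t + 6)) for all t ≥ 1.
For the base case t = 1: T(1) = 1/6, and the closed form gives 1/6. They agree.
Inductive step: suppose the statement holds for some k ≥ 1, so T(k) = 7k/(6(k + 6)).
Then T(k+1) = T(k) + (7/((k + 6)(k + 7))) = (7k/(6(k + 6))) + (7/((k + 6)(k + 7))).
Simplifying, T(k+1) = 7(k + 1)/(6(k + 7)) = 7(k+1)/(6((k+1) + 6)),
which is the closed form with t = k+1.
By the principle of mathematical induction, the result holds for all t ≥ 1.

T(t) = 7t/(6(t + 6))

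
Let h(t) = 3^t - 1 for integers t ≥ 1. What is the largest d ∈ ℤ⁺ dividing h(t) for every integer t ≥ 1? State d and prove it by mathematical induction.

Computing the first values: h(1) = 2 and h(2) = 8; gcd(2, 8) = 2, so d ≤ 2.
We prove 2 | 3^t - 1 for all t ≥ 1 by induction on t.
Base step (t = 1): h(1) = 2 = 2·(1), so 2 | h(1).
For the inductive step, assume it holds for an arbitrary j ≥ 1, i.e. 2 | h(j). Then
3^{j+1} − 1^{j+1} = 3·3^j − 1·1^j = 3·(3^j − 1^j) + (2)·1^j. The first term is divisible by 2 by the inductive hypothesis, and the second term (2)·1^j is divisible by 2 since 2 | 2. Hence 2 | h(j+1).
By the principle of mathematical induction, the result holds for all t ≥ 1.
Therefore the largest such d is 2.

d = 2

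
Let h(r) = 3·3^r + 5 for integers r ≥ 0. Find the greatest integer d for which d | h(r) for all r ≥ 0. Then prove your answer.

Computing the first values: h(0) = 8 and h(1) = 14; gcd(8, 14) = 2, so d ≤ 2.
We prove 2 | 3·3^r + 5 for all r ≥ 0 by induction on r.
When r = 0: h(0) = 8 = 2·(4), so 2 | h(0).
For the inductive step, assume it holds for an arbitrary j ≥ 0, i.e. 2 | h(j). Then
h(j+1) = 3·3^(j+1) + 5 = 3·(3·3^j + 5) - 10 = 3·h(j) - 10. The first term is divisible by 2 by the inductive hypothesis, and -10 is divisible by 2. Hence 2 | h(j+1).
Hence, by induction on r, the claim holds for every r ≥ 0.
Therefore the largest such d is 2.

d = 2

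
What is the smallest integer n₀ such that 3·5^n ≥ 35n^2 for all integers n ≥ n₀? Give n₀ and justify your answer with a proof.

n₀ = 3

At n = 2: 75 < 140, so the inequality fails and n₀ ≥ 3. We prove 3·5^n ≥ 35n^2 for all n ≥ 3.
Base case (n = 3): 3·5^n = 375 and 35n^2 = 315, so 375 ≥ 315.
For the inductive step, assume it holds for an arbitrary r ≥ 3, so 3·5^r ≥ 35r^2.
Then 3·5^(r + 1) = 5·(3·5^r) ≥ 5·(35r^2).
Also, for r ≥ 3 we have 5·(35r^2) ≥ 35(r+1)^2, since 5 ≥ (1 + 1/r)^2 for all r ≥ 3.
Combining, 3·5^(r + 1) ≥ 35(r+1)^2.
By induction, the statement is established for all n ≥ 3.
Hence the smallest such n₀ is 3.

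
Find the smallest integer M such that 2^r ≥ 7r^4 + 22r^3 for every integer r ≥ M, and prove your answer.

At r = 20: 1048576 < 1296000, so the inequality fails and M ≥ 21. We prove 2^r ≥ 7r^4 + 22r^3 for all r ≥ 21.
For the base case r = 21: 2^r = 2097152 and 7r^4 + 22r^3 = 1565109, so 2097152 ≥ 1565109.
Inductive step: assume the claim holds for r = m, so 2^m ≥ 7m^4 + 22m^3.
Then 2^(m + 1) = 2·(2^m) ≥ 2·(7m^4 + 22m^3).
Also, for m ≥ 21 we have 2·(7m^4 + 22m^3) ≥ 7(m+1)^4 + 22(m+1)^3, since 2·(7m^4 + 22m^3) − (7(m+1)^4 + 22(m+1)^3) = 7m^4 - 6m^3 - 108m^2 - 94m - 29, which is nonnegative for all m ≥ 21.
Combining, 2^(m + 1) ≥ 7(m+1)^4 + 22(m+1)^3.
Hence, by induction on r, the claim holds for every r ≥ 21.
Hence the smallest such M is 21.

M = 21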